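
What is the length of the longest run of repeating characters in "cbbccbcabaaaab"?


Input: "cbbccbcabaaaab"
Scanning for longest run:
  Position 1 ('b'): new char, reset run to 1
  Position 2 ('b'): continues run of 'b', length=2
  Position 3 ('c'): new char, reset run to 1
  Position 4 ('c'): continues run of 'c', length=2
  Position 5 ('b'): new char, reset run to 1
  Position 6 ('c'): new char, reset run to 1
  Position 7 ('a'): new char, reset run to 1
  Position 8 ('b'): new char, reset run to 1
  Position 9 ('a'): new char, reset run to 1
  Position 10 ('a'): continues run of 'a', length=2
  Position 11 ('a'): continues run of 'a', length=3
  Position 12 ('a'): continues run of 'a', length=4
  Position 13 ('b'): new char, reset run to 1
Longest run: 'a' with length 4

4


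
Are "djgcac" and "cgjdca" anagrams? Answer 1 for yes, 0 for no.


Strings: "djgcac", "cgjdca"
Sorted first:  accdgj
Sorted second: accdgj
Sorted forms match => anagrams

1


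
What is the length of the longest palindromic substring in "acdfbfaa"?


Input: "acdfbfaa"
Checking substrings for palindromes:
  [3:6] "fbf" (len 3) => palindrome
  [6:8] "aa" (len 2) => palindrome
Longest palindromic substring: "fbf" with length 3

3


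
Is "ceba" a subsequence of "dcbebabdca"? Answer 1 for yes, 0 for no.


Check if "ceba" is a subsequence of "dcbebabdca"
Greedy scan:
  Position 0 ('d'): no match needed
  Position 1 ('c'): matches sub[0] = 'c'
  Position 2 ('b'): no match needed
  Position 3 ('e'): matches sub[1] = 'e'
  Position 4 ('b'): matches sub[2] = 'b'
  Position 5 ('a'): matches sub[3] = 'a'
  Position 6 ('b'): no match needed
  Position 7 ('d'): no match needed
  Position 8 ('c'): no match needed
  Position 9 ('a'): no match needed
All 4 characters matched => is a subsequence

1


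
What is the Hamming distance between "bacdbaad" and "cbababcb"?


Comparing "bacdbaad" and "cbababcb" position by position:
  Position 0: 'b' vs 'c' => differ
  Position 1: 'a' vs 'b' => differ
  Position 2: 'c' vs 'a' => differ
  Position 3: 'd' vs 'b' => differ
  Position 4: 'b' vs 'a' => differ
  Position 5: 'a' vs 'b' => differ
  Position 6: 'a' vs 'c' => differ
  Position 7: 'd' vs 'b' => differ
Total differences (Hamming distance): 8

8


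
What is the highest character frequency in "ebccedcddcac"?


Input: ebccedcddcac
Character counts:
  'a': 1
  'b': 1
  'c': 5
  'd': 3
  'e': 2
Maximum frequency: 5

5


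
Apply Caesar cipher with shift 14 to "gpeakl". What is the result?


Caesar cipher: shift "gpeakl" by 14
  'g' (pos 6) + 14 = pos 20 = 'u'
  'p' (pos 15) + 14 = pos 3 = 'd'
  'e' (pos 4) + 14 = pos 18 = 's'
  'a' (pos 0) + 14 = pos 14 = 'o'
  'k' (pos 10) + 14 = pos 24 = 'y'
  'l' (pos 11) + 14 = pos 25 = 'z'
Result: udsoyz

udsoyz


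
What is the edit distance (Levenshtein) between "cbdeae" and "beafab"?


Computing edit distance: "cbdeae" -> "beafab"
DP table:
           b    e    a    f    a    b
      0    1    2    3    4    5    6
  c   1    1    2    3    4    5    6
  b   2    1    2    3    4    5    5
  d   3    2    2    3    4    5    6
  e   4    3    2    3    4    5    6
  a   5    4    3    2    3    4    5
  e   6    5    4    3    3    4    5
Edit distance = dp[6][6] = 5

5


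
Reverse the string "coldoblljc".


Input: coldoblljc
Reading characters right to left:
  Position 9: 'c'
  Position 8: 'j'
  Position 7: 'l'
  Position 6: 'l'
  Position 5: 'b'
  Position 4: 'o'
  Position 3: 'd'
  Position 2: 'l'
  Position 1: 'o'
  Position 0: 'c'
Reversed: cjllbodloc

cjllbodloc


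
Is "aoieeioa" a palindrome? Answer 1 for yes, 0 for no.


Input: aoieeioa
Reversed: aoieeioa
  Compare pos 0 ('a') with pos 7 ('a'): match
  Compare pos 1 ('o') with pos 6 ('o'): match
  Compare pos 2 ('i') with pos 5 ('i'): match
  Compare pos 3 ('e') with pos 4 ('e'): match
Result: palindrome

1


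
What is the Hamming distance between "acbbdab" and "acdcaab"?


Comparing "acbbdab" and "acdcaab" position by position:
  Position 0: 'a' vs 'a' => same
  Position 1: 'c' vs 'c' => same
  Position 2: 'b' vs 'd' => differ
  Position 3: 'b' vs 'c' => differ
  Position 4: 'd' vs 'a' => differ
  Position 5: 'a' vs 'a' => same
  Position 6: 'b' vs 'b' => same
Total differences (Hamming distance): 3

3


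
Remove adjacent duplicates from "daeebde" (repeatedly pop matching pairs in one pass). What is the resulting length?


Input: daeebde
Stack-based adjacent duplicate removal:
  Read 'd': push. Stack: d
  Read 'a': push. Stack: da
  Read 'e': push. Stack: dae
  Read 'e': matches stack top 'e' => pop. Stack: da
  Read 'b': push. Stack: dab
  Read 'd': push. Stack: dabd
  Read 'e': push. Stack: dabde
Final stack: "dabde" (length 5)

5


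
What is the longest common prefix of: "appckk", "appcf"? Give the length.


Words: appckk, appcf
  Position 0: all 'a' => match
  Position 1: all 'p' => match
  Position 2: all 'p' => match
  Position 3: all 'c' => match
  Position 4: ('k', 'f') => mismatch, stop
LCP = "appc" (length 4)

4


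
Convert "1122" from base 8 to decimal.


Input: "1122" in base 8
Positional expansion:
  Digit '1' (value 1) x 8^3 = 512
  Digit '1' (value 1) x 8^2 = 64
  Digit '2' (value 2) x 8^1 = 16
  Digit '2' (value 2) x 8^0 = 2
Sum = 594

594


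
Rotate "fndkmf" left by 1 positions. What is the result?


Input: "fndkmf", rotate left by 1
First 1 characters: "f"
Remaining characters: "ndkmf"
Concatenate remaining + first: "ndkmf" + "f" = "ndkmff"

ndkmff


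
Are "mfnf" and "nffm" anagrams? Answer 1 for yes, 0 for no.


Strings: "mfnf", "nffm"
Sorted first:  ffmn
Sorted second: ffmn
Sorted forms match => anagrams

1


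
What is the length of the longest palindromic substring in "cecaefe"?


Input: "cecaefe"
Checking substrings for palindromes:
  [0:3] "cec" (len 3) => palindrome
  [4:7] "efe" (len 3) => palindrome
Longest palindromic substring: "cec" with length 3

3


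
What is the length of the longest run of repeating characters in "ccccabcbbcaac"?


Input: "ccccabcbbcaac"
Scanning for longest run:
  Position 1 ('c'): continues run of 'c', length=2
  Position 2 ('c'): continues run of 'c', length=3
  Position 3 ('c'): continues run of 'c', length=4
  Position 4 ('a'): new char, reset run to 1
  Position 5 ('b'): new char, reset run to 1
  Position 6 ('c'): new char, reset run to 1
  Position 7 ('b'): new char, reset run to 1
  Position 8 ('b'): continues run of 'b', length=2
  Position 9 ('c'): new char, reset run to 1
  Position 10 ('a'): new char, reset run to 1
  Position 11 ('a'): continues run of 'a', length=2
  Position 12 ('c'): new char, reset run to 1
Longest run: 'c' with length 4

4


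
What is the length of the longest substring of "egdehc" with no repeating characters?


Input: "egdehc"
Sliding window (track last position of each char):
  Position 0 ('e'): window [0,0] length 1 -- new best
  Position 1 ('g'): window [0,1] length 2 -- new best
  Position 2 ('d'): window [0,2] length 3 -- new best
  Position 3 ('e'): repeat (last at 0), move window start to 1
  Position 3 ('e'): window [1,3] length 3
  Position 4 ('h'): window [1,4] length 4 -- new best
  Position 5 ('c'): window [1,5] length 5 -- new best
Longest substring with no repeats: "gdehc" with length 5

5


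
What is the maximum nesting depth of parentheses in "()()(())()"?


Input: "()()(())()"
Tracking depth:
  Position 0 '(': depth becomes 1
  Position 1 ')': depth becomes 0
  Position 2 '(': depth becomes 1
  Position 3 ')': depth becomes 0
  Position 4 '(': depth becomes 1
  Position 5 '(': depth becomes 2
  Position 6 ')': depth becomes 1
  Position 7 ')': depth becomes 0
  Position 8 '(': depth becomes 1
  Position 9 ')': depth becomes 0
Maximum depth reached: 2

2


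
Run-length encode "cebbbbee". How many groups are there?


Input: cebbbbee
Scanning for consecutive runs:
  Group 1: 'c' x 1 (positions 0-0)
  Group 2: 'e' x 1 (positions 1-1)
  Group 3: 'b' x 4 (positions 2-5)
  Group 4: 'e' x 2 (positions 6-7)
Total groups: 4

4


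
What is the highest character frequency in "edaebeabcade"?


Input: edaebeabcade
Character counts:
  'a': 3
  'b': 2
  'c': 1
  'd': 2
  'e': 4
Maximum frequency: 4

4


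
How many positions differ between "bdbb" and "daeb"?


Comparing "bdbb" and "daeb" position by position:
  Position 0: 'b' vs 'd' => DIFFER
  Position 1: 'd' vs 'a' => DIFFER
  Position 2: 'b' vs 'e' => DIFFER
  Position 3: 'b' vs 'b' => same
Positions that differ: 3

3


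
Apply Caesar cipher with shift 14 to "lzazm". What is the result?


Caesar cipher: shift "lzazm" by 14
  'l' (pos 11) + 14 = pos 25 = 'z'
  'z' (pos 25) + 14 = pos 13 = 'n'
  'a' (pos 0) + 14 = pos 14 = 'o'
  'z' (pos 25) + 14 = pos 13 = 'n'
  'm' (pos 12) + 14 = pos 0 = 'a'
Result: znona

znona


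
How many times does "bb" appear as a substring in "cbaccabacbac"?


Searching for "bb" in "cbaccabacbac"
Scanning each position:
  Position 0: "cb" => no
  Position 1: "ba" => no
  Position 2: "ac" => no
  Position 3: "cc" => no
  Position 4: "ca" => no
  Position 5: "ab" => no
  Position 6: "ba" => no
  Position 7: "ac" => no
  Position 8: "cb" => no
  Position 9: "ba" => no
  Position 10: "ac" => no
Total occurrences: 0

0


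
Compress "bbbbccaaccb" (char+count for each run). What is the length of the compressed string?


Input: bbbbccaaccb
Runs:
  'b' x 4 => "b4"
  'c' x 2 => "c2"
  'a' x 2 => "a2"
  'c' x 2 => "c2"
  'b' x 1 => "b1"
Compressed: "b4c2a2c2b1"
Compressed length: 10

10


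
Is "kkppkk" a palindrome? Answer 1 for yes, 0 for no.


Input: kkppkk
Reversed: kkppkk
  Compare pos 0 ('k') with pos 5 ('k'): match
  Compare pos 1 ('k') with pos 4 ('k'): match
  Compare pos 2 ('p') with pos 3 ('p'): match
Result: palindrome

1


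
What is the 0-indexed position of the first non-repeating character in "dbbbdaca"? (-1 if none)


Input: dbbbdaca
Character frequencies:
  'a': 2
  'b': 3
  'c': 1
  'd': 2
Scanning left to right for freq == 1:
  Position 0 ('d'): freq=2, skip
  Position 1 ('b'): freq=3, skip
  Position 2 ('b'): freq=3, skip
  Position 3 ('b'): freq=3, skip
  Position 4 ('d'): freq=2, skip
  Position 5 ('a'): freq=2, skip
  Position 6 ('c'): unique! => answer = 6

6


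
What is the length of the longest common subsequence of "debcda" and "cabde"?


LCS of "debcda" and "cabde"
DP table:
           c    a    b    d    e
      0    0    0    0    0    0
  d   0    0    0    0    1    1
  e   0    0    0    0    1    2
  b   0    0    0    1    1    2
  c   0    1    1    1    1    2
  d   0    1    1    1    2    2
  a   0    1    2    2    2    2
LCS length = dp[6][5] = 2

2


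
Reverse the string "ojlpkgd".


Input: ojlpkgd
Reading characters right to left:
  Position 6: 'd'
  Position 5: 'g'
  Position 4: 'k'
  Position 3: 'p'
  Position 2: 'l'
  Position 1: 'j'
  Position 0: 'o'
Reversed: dgkpljo

dgkpljo


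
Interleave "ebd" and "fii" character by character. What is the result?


Interleaving "ebd" and "fii":
  Position 0: 'e' from first, 'f' from second => "ef"
  Position 1: 'b' from first, 'i' from second => "bi"
  Position 2: 'd' from first, 'i' from second => "di"
Result: efbidi

efbidi


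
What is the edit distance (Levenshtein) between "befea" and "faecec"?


Computing edit distance: "befea" -> "faecec"
DP table:
           f    a    e    c    e    c
      0    1    2    3    4    5    6
  b   1    1    2    3    4    5    6
  e   2    2    2    2    3    4    5
  f   3    2    3    3    3    4    5
  e   4    3    3    3    4    3    4
  a   5    4    3    4    4    4    4
Edit distance = dp[5][6] = 4

4


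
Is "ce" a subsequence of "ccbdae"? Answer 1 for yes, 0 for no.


Check if "ce" is a subsequence of "ccbdae"
Greedy scan:
  Position 0 ('c'): matches sub[0] = 'c'
  Position 1 ('c'): no match needed
  Position 2 ('b'): no match needed
  Position 3 ('d'): no match needed
  Position 4 ('a'): no match needed
  Position 5 ('e'): matches sub[1] = 'e'
All 2 characters matched => is a subsequence

1


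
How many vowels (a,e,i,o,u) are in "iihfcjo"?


Input: iihfcjo
Checking each character:
  'i' at position 0: vowel (running total: 1)
  'i' at position 1: vowel (running total: 2)
  'h' at position 2: consonant
  'f' at position 3: consonant
  'c' at position 4: consonant
  'j' at position 5: consonant
  'o' at position 6: vowel (running total: 3)
Total vowels: 3

3


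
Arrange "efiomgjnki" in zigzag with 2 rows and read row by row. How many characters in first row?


Zigzag "efiomgjnki" into 2 rows:
Placing characters:
  'e' => row 0
  'f' => row 1
  'i' => row 0
  'o' => row 1
  'm' => row 0
  'g' => row 1
  'j' => row 0
  'n' => row 1
  'k' => row 0
  'i' => row 1
Rows:
  Row 0: "eimjk"
  Row 1: "fogni"
First row length: 5

5


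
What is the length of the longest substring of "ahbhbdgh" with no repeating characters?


Input: "ahbhbdgh"
Sliding window (track last position of each char):
  Position 0 ('a'): window [0,0] length 1 -- new best
  Position 1 ('h'): window [0,1] length 2 -- new best
  Position 2 ('b'): window [0,2] length 3 -- new best
  Position 3 ('h'): repeat (last at 1), move window start to 2
  Position 3 ('h'): window [2,3] length 2
  Position 4 ('b'): repeat (last at 2), move window start to 3
  Position 4 ('b'): window [3,4] length 2
  Position 5 ('d'): window [3,5] length 3
  Position 6 ('g'): window [3,6] length 4 -- new best
  Position 7 ('h'): repeat (last at 3), move window start to 4
  Position 7 ('h'): window [4,7] length 4
Longest substring with no repeats: "hbdg" with length 4

4


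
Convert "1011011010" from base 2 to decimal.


Input: "1011011010" in base 2
Positional expansion:
  Digit '1' (value 1) x 2^9 = 512
  Digit '0' (value 0) x 2^8 = 0
  Digit '1' (value 1) x 2^7 = 128
  Digit '1' (value 1) x 2^6 = 64
  Digit '0' (value 0) x 2^5 = 0
  Digit '1' (value 1) x 2^4 = 16
  Digit '1' (value 1) x 2^3 = 8
  Digit '0' (value 0) x 2^2 = 0
  Digit '1' (value 1) x 2^1 = 2
  Digit '0' (value 0) x 2^0 = 0
Sum = 730

730


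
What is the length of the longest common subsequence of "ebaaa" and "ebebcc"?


LCS of "ebaaa" and "ebebcc"
DP table:
           e    b    e    b    c    c
      0    0    0    0    0    0    0
  e   0    1    1    1    1    1    1
  b   0    1    2    2    2    2    2
  a   0    1    2    2    2    2    2
  a   0    1    2    2    2    2    2
  a   0    1    2    2    2    2    2
LCS length = dp[5][6] = 2

2


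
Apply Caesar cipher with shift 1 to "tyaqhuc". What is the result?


Caesar cipher: shift "tyaqhuc" by 1
  't' (pos 19) + 1 = pos 20 = 'u'
  'y' (pos 24) + 1 = pos 25 = 'z'
  'a' (pos 0) + 1 = pos 1 = 'b'
  'q' (pos 16) + 1 = pos 17 = 'r'
  'h' (pos 7) + 1 = pos 8 = 'i'
  'u' (pos 20) + 1 = pos 21 = 'v'
  'c' (pos 2) + 1 = pos 3 = 'd'
Result: uzbrivd

uzbrivd


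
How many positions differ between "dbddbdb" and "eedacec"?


Comparing "dbddbdb" and "eedacec" position by position:
  Position 0: 'd' vs 'e' => DIFFER
  Position 1: 'b' vs 'e' => DIFFER
  Position 2: 'd' vs 'd' => same
  Position 3: 'd' vs 'a' => DIFFER
  Position 4: 'b' vs 'c' => DIFFER
  Position 5: 'd' vs 'e' => DIFFER
  Position 6: 'b' vs 'c' => DIFFER
Positions that differ: 6

6


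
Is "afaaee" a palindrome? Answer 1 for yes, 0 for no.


Input: afaaee
Reversed: eeaafa
  Compare pos 0 ('a') with pos 5 ('e'): MISMATCH
  Compare pos 1 ('f') with pos 4 ('e'): MISMATCH
  Compare pos 2 ('a') with pos 3 ('a'): match
Result: not a palindrome

0


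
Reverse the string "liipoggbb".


Input: liipoggbb
Reading characters right to left:
  Position 8: 'b'
  Position 7: 'b'
  Position 6: 'g'
  Position 5: 'g'
  Position 4: 'o'
  Position 3: 'p'
  Position 2: 'i'
  Position 1: 'i'
  Position 0: 'l'
Reversed: bbggopiil

bbggopiil


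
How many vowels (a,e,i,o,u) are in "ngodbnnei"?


Input: ngodbnnei
Checking each character:
  'n' at position 0: consonant
  'g' at position 1: consonant
  'o' at position 2: vowel (running total: 1)
  'd' at position 3: consonant
  'b' at position 4: consonant
  'n' at position 5: consonant
  'n' at position 6: consonant
  'e' at position 7: vowel (running total: 2)
  'i' at position 8: vowel (running total: 3)
Total vowels: 3

3


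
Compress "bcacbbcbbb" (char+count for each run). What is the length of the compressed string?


Input: bcacbbcbbb
Runs:
  'b' x 1 => "b1"
  'c' x 1 => "c1"
  'a' x 1 => "a1"
  'c' x 1 => "c1"
  'b' x 2 => "b2"
  'c' x 1 => "c1"
  'b' x 3 => "b3"
Compressed: "b1c1a1c1b2c1b3"
Compressed length: 14

14


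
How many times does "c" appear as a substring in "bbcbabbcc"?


Searching for "c" in "bbcbabbcc"
Scanning each position:
  Position 0: "b" => no
  Position 1: "b" => no
  Position 2: "c" => MATCH
  Position 3: "b" => no
  Position 4: "a" => no
  Position 5: "b" => no
  Position 6: "b" => no
  Position 7: "c" => MATCH
  Position 8: "c" => MATCH
Total occurrences: 3

3


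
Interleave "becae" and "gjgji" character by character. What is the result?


Interleaving "becae" and "gjgji":
  Position 0: 'b' from first, 'g' from second => "bg"
  Position 1: 'e' from first, 'j' from second => "ej"
  Position 2: 'c' from first, 'g' from second => "cg"
  Position 3: 'a' from first, 'j' from second => "aj"
  Position 4: 'e' from first, 'i' from second => "ei"
Result: bgejcgajei

bgejcgajei


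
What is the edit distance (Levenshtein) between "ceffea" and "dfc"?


Computing edit distance: "ceffea" -> "dfc"
DP table:
           d    f    c
      0    1    2    3
  c   1    1    2    2
  e   2    2    2    3
  f   3    3    2    3
  f   4    4    3    3
  e   5    5    4    4
  a   6    6    5    5
Edit distance = dp[6][3] = 5

5


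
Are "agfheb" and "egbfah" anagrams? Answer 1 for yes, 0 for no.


Strings: "agfheb", "egbfah"
Sorted first:  abefgh
Sorted second: abefgh
Sorted forms match => anagrams

1


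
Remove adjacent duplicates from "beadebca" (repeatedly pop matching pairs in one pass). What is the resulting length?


Input: beadebca
Stack-based adjacent duplicate removal:
  Read 'b': push. Stack: b
  Read 'e': push. Stack: be
  Read 'a': push. Stack: bea
  Read 'd': push. Stack: bead
  Read 'e': push. Stack: beade
  Read 'b': push. Stack: beadeb
  Read 'c': push. Stack: beadebc
  Read 'a': push. Stack: beadebca
Final stack: "beadebca" (length 8)

8


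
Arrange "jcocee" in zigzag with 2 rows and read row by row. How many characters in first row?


Zigzag "jcocee" into 2 rows:
Placing characters:
  'j' => row 0
  'c' => row 1
  'o' => row 0
  'c' => row 1
  'e' => row 0
  'e' => row 1
Rows:
  Row 0: "joe"
  Row 1: "cce"
First row length: 3

3


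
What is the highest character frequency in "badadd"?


Input: badadd
Character counts:
  'a': 2
  'b': 1
  'd': 3
Maximum frequency: 3

3


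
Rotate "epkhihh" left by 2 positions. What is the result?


Input: "epkhihh", rotate left by 2
First 2 characters: "ep"
Remaining characters: "khihh"
Concatenate remaining + first: "khihh" + "ep" = "khihhep"

khihhep


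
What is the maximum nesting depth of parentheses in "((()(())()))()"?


Input: "((()(())()))()"
Tracking depth:
  Position 0 '(': depth becomes 1
  Position 1 '(': depth becomes 2
  Position 2 '(': depth becomes 3
  Position 3 ')': depth becomes 2
  Position 4 '(': depth becomes 3
  Position 5 '(': depth becomes 4
  Position 6 ')': depth becomes 3
  Position 7 ')': depth becomes 2
  Position 8 '(': depth becomes 3
  Position 9 ')': depth becomes 2
  Position 10 ')': depth becomes 1
  Position 11 ')': depth becomes 0
  Position 12 '(': depth becomes 1
  Position 13 ')': depth becomes 0
Maximum depth reached: 4

4


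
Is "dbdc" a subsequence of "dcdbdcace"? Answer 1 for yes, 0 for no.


Check if "dbdc" is a subsequence of "dcdbdcace"
Greedy scan:
  Position 0 ('d'): matches sub[0] = 'd'
  Position 1 ('c'): no match needed
  Position 2 ('d'): no match needed
  Position 3 ('b'): matches sub[1] = 'b'
  Position 4 ('d'): matches sub[2] = 'd'
  Position 5 ('c'): matches sub[3] = 'c'
  Position 6 ('a'): no match needed
  Position 7 ('c'): no match needed
  Position 8 ('e'): no match needed
All 4 characters matched => is a subsequence

1


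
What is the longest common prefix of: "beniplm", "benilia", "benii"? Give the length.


Words: beniplm, benilia, benii
  Position 0: all 'b' => match
  Position 1: all 'e' => match
  Position 2: all 'n' => match
  Position 3: all 'i' => match
  Position 4: ('p', 'l', 'i') => mismatch, stop
LCP = "beni" (length 4)

4


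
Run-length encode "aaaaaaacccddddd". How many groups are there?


Input: aaaaaaacccddddd
Scanning for consecutive runs:
  Group 1: 'a' x 7 (positions 0-6)
  Group 2: 'c' x 3 (positions 7-9)
  Group 3: 'd' x 5 (positions 10-14)
Total groups: 3

3


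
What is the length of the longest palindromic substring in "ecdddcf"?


Input: "ecdddcf"
Checking substrings for palindromes:
  [1:6] "cdddc" (len 5) => palindrome
  [2:5] "ddd" (len 3) => palindrome
  [2:4] "dd" (len 2) => palindrome
  [3:5] "dd" (len 2) => palindrome
Longest palindromic substring: "cdddc" with length 5

5


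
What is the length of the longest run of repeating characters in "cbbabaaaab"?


Input: "cbbabaaaab"
Scanning for longest run:
  Position 1 ('b'): new char, reset run to 1
  Position 2 ('b'): continues run of 'b', length=2
  Position 3 ('a'): new char, reset run to 1
  Position 4 ('b'): new char, reset run to 1
  Position 5 ('a'): new char, reset run to 1
  Position 6 ('a'): continues run of 'a', length=2
  Position 7 ('a'): continues run of 'a', length=3
  Position 8 ('a'): continues run of 'a', length=4
  Position 9 ('b'): new char, reset run to 1
Longest run: 'a' with length 4

4


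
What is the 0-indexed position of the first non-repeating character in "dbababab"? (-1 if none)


Input: dbababab
Character frequencies:
  'a': 3
  'b': 4
  'd': 1
Scanning left to right for freq == 1:
  Position 0 ('d'): unique! => answer = 0

0


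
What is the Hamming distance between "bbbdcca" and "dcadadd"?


Comparing "bbbdcca" and "dcadadd" position by position:
  Position 0: 'b' vs 'd' => differ
  Position 1: 'b' vs 'c' => differ
  Position 2: 'b' vs 'a' => differ
  Position 3: 'd' vs 'd' => same
  Position 4: 'c' vs 'a' => differ
  Position 5: 'c' vs 'd' => differ
  Position 6: 'a' vs 'd' => differ
Total differences (Hamming distance): 6

6


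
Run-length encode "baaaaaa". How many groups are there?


Input: baaaaaa
Scanning for consecutive runs:
  Group 1: 'b' x 1 (positions 0-0)
  Group 2: 'a' x 6 (positions 1-6)
Total groups: 2

2


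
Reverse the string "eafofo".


Input: eafofo
Reading characters right to left:
  Position 5: 'o'
  Position 4: 'f'
  Position 3: 'o'
  Position 2: 'f'
  Position 1: 'a'
  Position 0: 'e'
Reversed: ofofae

ofofae


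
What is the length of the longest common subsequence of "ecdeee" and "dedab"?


LCS of "ecdeee" and "dedab"
DP table:
           d    e    d    a    b
      0    0    0    0    0    0
  e   0    0    1    1    1    1
  c   0    0    1    1    1    1
  d   0    1    1    2    2    2
  e   0    1    2    2    2    2
  e   0    1    2    2    2    2
  e   0    1    2    2    2    2
LCS length = dp[6][5] = 2

2


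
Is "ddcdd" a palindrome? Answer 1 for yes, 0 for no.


Input: ddcdd
Reversed: ddcdd
  Compare pos 0 ('d') with pos 4 ('d'): match
  Compare pos 1 ('d') with pos 3 ('d'): match
Result: palindrome

1


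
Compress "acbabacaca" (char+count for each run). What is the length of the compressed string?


Input: acbabacaca
Runs:
  'a' x 1 => "a1"
  'c' x 1 => "c1"
  'b' x 1 => "b1"
  'a' x 1 => "a1"
  'b' x 1 => "b1"
  'a' x 1 => "a1"
  'c' x 1 => "c1"
  'a' x 1 => "a1"
  'c' x 1 => "c1"
  'a' x 1 => "a1"
Compressed: "a1c1b1a1b1a1c1a1c1a1"
Compressed length: 20

20


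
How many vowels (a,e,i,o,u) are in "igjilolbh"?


Input: igjilolbh
Checking each character:
  'i' at position 0: vowel (running total: 1)
  'g' at position 1: consonant
  'j' at position 2: consonant
  'i' at position 3: vowel (running total: 2)
  'l' at position 4: consonant
  'o' at position 5: vowel (running total: 3)
  'l' at position 6: consonant
  'b' at position 7: consonant
  'h' at position 8: consonant
Total vowels: 3

3


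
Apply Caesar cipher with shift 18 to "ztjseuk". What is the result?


Caesar cipher: shift "ztjseuk" by 18
  'z' (pos 25) + 18 = pos 17 = 'r'
  't' (pos 19) + 18 = pos 11 = 'l'
  'j' (pos 9) + 18 = pos 1 = 'b'
  's' (pos 18) + 18 = pos 10 = 'k'
  'e' (pos 4) + 18 = pos 22 = 'w'
  'u' (pos 20) + 18 = pos 12 = 'm'
  'k' (pos 10) + 18 = pos 2 = 'c'
Result: rlbkwmc

rlbkwmc


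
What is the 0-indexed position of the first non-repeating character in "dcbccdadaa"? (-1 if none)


Input: dcbccdadaa
Character frequencies:
  'a': 3
  'b': 1
  'c': 3
  'd': 3
Scanning left to right for freq == 1:
  Position 0 ('d'): freq=3, skip
  Position 1 ('c'): freq=3, skip
  Position 2 ('b'): unique! => answer = 2

2


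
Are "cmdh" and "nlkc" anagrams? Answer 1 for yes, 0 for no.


Strings: "cmdh", "nlkc"
Sorted first:  cdhm
Sorted second: ckln
Differ at position 1: 'd' vs 'k' => not anagrams

0


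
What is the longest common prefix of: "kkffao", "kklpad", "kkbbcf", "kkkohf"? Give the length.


Words: kkffao, kklpad, kkbbcf, kkkohf
  Position 0: all 'k' => match
  Position 1: all 'k' => match
  Position 2: ('f', 'l', 'b', 'k') => mismatch, stop
LCP = "kk" (length 2)

2


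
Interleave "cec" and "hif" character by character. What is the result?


Interleaving "cec" and "hif":
  Position 0: 'c' from first, 'h' from second => "ch"
  Position 1: 'e' from first, 'i' from second => "ei"
  Position 2: 'c' from first, 'f' from second => "cf"
Result: cheicf

cheicf


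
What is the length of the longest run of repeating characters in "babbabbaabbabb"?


Input: "babbabbaabbabb"
Scanning for longest run:
  Position 1 ('a'): new char, reset run to 1
  Position 2 ('b'): new char, reset run to 1
  Position 3 ('b'): continues run of 'b', length=2
  Position 4 ('a'): new char, reset run to 1
  Position 5 ('b'): new char, reset run to 1
  Position 6 ('b'): continues run of 'b', length=2
  Position 7 ('a'): new char, reset run to 1
  Position 8 ('a'): continues run of 'a', length=2
  Position 9 ('b'): new char, reset run to 1
  Position 10 ('b'): continues run of 'b', length=2
  Position 11 ('a'): new char, reset run to 1
  Position 12 ('b'): new char, reset run to 1
  Position 13 ('b'): continues run of 'b', length=2
Longest run: 'b' with length 2

2


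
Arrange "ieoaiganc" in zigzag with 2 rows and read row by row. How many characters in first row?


Zigzag "ieoaiganc" into 2 rows:
Placing characters:
  'i' => row 0
  'e' => row 1
  'o' => row 0
  'a' => row 1
  'i' => row 0
  'g' => row 1
  'a' => row 0
  'n' => row 1
  'c' => row 0
Rows:
  Row 0: "ioiac"
  Row 1: "eagn"
First row length: 5

5


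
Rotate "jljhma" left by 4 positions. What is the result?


Input: "jljhma", rotate left by 4
First 4 characters: "jljh"
Remaining characters: "ma"
Concatenate remaining + first: "ma" + "jljh" = "majljh"

majljh


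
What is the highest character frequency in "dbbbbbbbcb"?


Input: dbbbbbbbcb
Character counts:
  'b': 8
  'c': 1
  'd': 1
Maximum frequency: 8

8


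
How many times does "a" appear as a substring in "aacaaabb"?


Searching for "a" in "aacaaabb"
Scanning each position:
  Position 0: "a" => MATCH
  Position 1: "a" => MATCH
  Position 2: "c" => no
  Position 3: "a" => MATCH
  Position 4: "a" => MATCH
  Position 5: "a" => MATCH
  Position 6: "b" => no
  Position 7: "b" => no
Total occurrences: 5

5


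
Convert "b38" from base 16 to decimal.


Input: "b38" in base 16
Positional expansion:
  Digit 'b' (value 11) x 16^2 = 2816
  Digit '3' (value 3) x 16^1 = 48
  Digit '8' (value 8) x 16^0 = 8
Sum = 2872

2872


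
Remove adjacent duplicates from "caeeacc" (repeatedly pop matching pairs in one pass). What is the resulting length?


Input: caeeacc
Stack-based adjacent duplicate removal:
  Read 'c': push. Stack: c
  Read 'a': push. Stack: ca
  Read 'e': push. Stack: cae
  Read 'e': matches stack top 'e' => pop. Stack: ca
  Read 'a': matches stack top 'a' => pop. Stack: c
  Read 'c': matches stack top 'c' => pop. Stack: (empty)
  Read 'c': push. Stack: c
Final stack: "c" (length 1)

1


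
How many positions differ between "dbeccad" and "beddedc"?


Comparing "dbeccad" and "beddedc" position by position:
  Position 0: 'd' vs 'b' => DIFFER
  Position 1: 'b' vs 'e' => DIFFER
  Position 2: 'e' vs 'd' => DIFFER
  Position 3: 'c' vs 'd' => DIFFER
  Position 4: 'c' vs 'e' => DIFFER
  Position 5: 'a' vs 'd' => DIFFER
  Position 6: 'd' vs 'c' => DIFFER
Positions that differ: 7

7


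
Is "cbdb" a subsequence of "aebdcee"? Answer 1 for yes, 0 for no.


Check if "cbdb" is a subsequence of "aebdcee"
Greedy scan:
  Position 0 ('a'): no match needed
  Position 1 ('e'): no match needed
  Position 2 ('b'): no match needed
  Position 3 ('d'): no match needed
  Position 4 ('c'): matches sub[0] = 'c'
  Position 5 ('e'): no match needed
  Position 6 ('e'): no match needed
Only matched 1/4 characters => not a subsequence

0


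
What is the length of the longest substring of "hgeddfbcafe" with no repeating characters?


Input: "hgeddfbcafe"
Sliding window (track last position of each char):
  Position 0 ('h'): window [0,0] length 1 -- new best
  Position 1 ('g'): window [0,1] length 2 -- new best
  Position 2 ('e'): window [0,2] length 3 -- new best
  Position 3 ('d'): window [0,3] length 4 -- new best
  Position 4 ('d'): repeat (last at 3), move window start to 4
  Position 4 ('d'): window [4,4] length 1
  Position 5 ('f'): window [4,5] length 2
  Position 6 ('b'): window [4,6] length 3
  Position 7 ('c'): window [4,7] length 4
  Position 8 ('a'): window [4,8] length 5 -- new best
  Position 9 ('f'): repeat (last at 5), move window start to 6
  Position 9 ('f'): window [6,9] length 4
  Position 10 ('e'): window [6,10] length 5
Longest substring with no repeats: "dfbca" with length 5

5


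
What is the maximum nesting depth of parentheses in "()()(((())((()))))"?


Input: "()()(((())((()))))"
Tracking depth:
  Position 0 '(': depth becomes 1
  Position 1 ')': depth becomes 0
  Position 2 '(': depth becomes 1
  Position 3 ')': depth becomes 0
  Position 4 '(': depth becomes 1
  Position 5 '(': depth becomes 2
  Position 6 '(': depth becomes 3
  Position 7 '(': depth becomes 4
  Position 8 ')': depth becomes 3
  Position 9 ')': depth becomes 2
  Position 10 '(': depth becomes 3
  Position 11 '(': depth becomes 4
  Position 12 '(': depth becomes 5
  Position 13 ')': depth becomes 4
  Position 14 ')': depth becomes 3
  Position 15 ')': depth becomes 2
  Position 16 ')': depth becomes 1
  Position 17 ')': depth becomes 0
Maximum depth reached: 5

5


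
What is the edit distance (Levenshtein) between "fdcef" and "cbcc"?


Computing edit distance: "fdcef" -> "cbcc"
DP table:
           c    b    c    c
      0    1    2    3    4
  f   1    1    2    3    4
  d   2    2    2    3    4
  c   3    2    3    2    3
  e   4    3    3    3    3
  f   5    4    4    4    4
Edit distance = dp[5][4] = 4

4


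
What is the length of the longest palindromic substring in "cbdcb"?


Input: "cbdcb"
Checking substrings for palindromes:
  No multi-char palindromic substrings found
Longest palindromic substring: "c" with length 1

1


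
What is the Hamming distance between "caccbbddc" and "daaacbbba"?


Comparing "caccbbddc" and "daaacbbba" position by position:
  Position 0: 'c' vs 'd' => differ
  Position 1: 'a' vs 'a' => same
  Position 2: 'c' vs 'a' => differ
  Position 3: 'c' vs 'a' => differ
  Position 4: 'b' vs 'c' => differ
  Position 5: 'b' vs 'b' => same
  Position 6: 'd' vs 'b' => differ
  Position 7: 'd' vs 'b' => differ
  Position 8: 'c' vs 'a' => differ
Total differences (Hamming distance): 7

7


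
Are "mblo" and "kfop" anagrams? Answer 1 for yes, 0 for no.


Strings: "mblo", "kfop"
Sorted first:  blmo
Sorted second: fkop
Differ at position 0: 'b' vs 'f' => not anagrams

0


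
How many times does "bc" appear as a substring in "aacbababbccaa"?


Searching for "bc" in "aacbababbccaa"
Scanning each position:
  Position 0: "aa" => no
  Position 1: "ac" => no
  Position 2: "cb" => no
  Position 3: "ba" => no
  Position 4: "ab" => no
  Position 5: "ba" => no
  Position 6: "ab" => no
  Position 7: "bb" => no
  Position 8: "bc" => MATCH
  Position 9: "cc" => no
  Position 10: "ca" => no
  Position 11: "aa" => no
Total occurrences: 1

1


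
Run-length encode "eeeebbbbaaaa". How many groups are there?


Input: eeeebbbbaaaa
Scanning for consecutive runs:
  Group 1: 'e' x 4 (positions 0-3)
  Group 2: 'b' x 4 (positions 4-7)
  Group 3: 'a' x 4 (positions 8-11)
Total groups: 3

3


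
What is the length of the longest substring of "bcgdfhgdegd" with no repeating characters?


Input: "bcgdfhgdegd"
Sliding window (track last position of each char):
  Position 0 ('b'): window [0,0] length 1 -- new best
  Position 1 ('c'): window [0,1] length 2 -- new best
  Position 2 ('g'): window [0,2] length 3 -- new best
  Position 3 ('d'): window [0,3] length 4 -- new best
  Position 4 ('f'): window [0,4] length 5 -- new best
  Position 5 ('h'): window [0,5] length 6 -- new best
  Position 6 ('g'): repeat (last at 2), move window start to 3
  Position 6 ('g'): window [3,6] length 4
  Position 7 ('d'): repeat (last at 3), move window start to 4
  Position 7 ('d'): window [4,7] length 4
  Position 8 ('e'): window [4,8] length 5
  Position 9 ('g'): repeat (last at 6), move window start to 7
  Position 9 ('g'): window [7,9] length 3
  Position 10 ('d'): repeat (last at 7), move window start to 8
  Position 10 ('d'): window [8,10] length 3
Longest substring with no repeats: "bcgdfh" with length 6

6


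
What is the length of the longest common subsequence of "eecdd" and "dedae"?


LCS of "eecdd" and "dedae"
DP table:
           d    e    d    a    e
      0    0    0    0    0    0
  e   0    0    1    1    1    1
  e   0    0    1    1    1    2
  c   0    0    1    1    1    2
  d   0    1    1    2    2    2
  d   0    1    1    2    2    2
LCS length = dp[5][5] = 2

2


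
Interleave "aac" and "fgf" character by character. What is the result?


Interleaving "aac" and "fgf":
  Position 0: 'a' from first, 'f' from second => "af"
  Position 1: 'a' from first, 'g' from second => "ag"
  Position 2: 'c' from first, 'f' from second => "cf"
Result: afagcf

afagcf


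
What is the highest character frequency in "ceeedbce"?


Input: ceeedbce
Character counts:
  'b': 1
  'c': 2
  'd': 1
  'e': 4
Maximum frequency: 4

4


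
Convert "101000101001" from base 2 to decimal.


Input: "101000101001" in base 2
Positional expansion:
  Digit '1' (value 1) x 2^11 = 2048
  Digit '0' (value 0) x 2^10 = 0
  Digit '1' (value 1) x 2^9 = 512
  Digit '0' (value 0) x 2^8 = 0
  Digit '0' (value 0) x 2^7 = 0
  Digit '0' (value 0) x 2^6 = 0
  Digit '1' (value 1) x 2^5 = 32
  Digit '0' (value 0) x 2^4 = 0
  Digit '1' (value 1) x 2^3 = 8
  Digit '0' (value 0) x 2^2 = 0
  Digit '0' (value 0) x 2^1 = 0
  Digit '1' (value 1) x 2^0 = 1
Sum = 2601

2601


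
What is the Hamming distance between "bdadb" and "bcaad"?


Comparing "bdadb" and "bcaad" position by position:
  Position 0: 'b' vs 'b' => same
  Position 1: 'd' vs 'c' => differ
  Position 2: 'a' vs 'a' => same
  Position 3: 'd' vs 'a' => differ
  Position 4: 'b' vs 'd' => differ
Total differences (Hamming distance): 3

3


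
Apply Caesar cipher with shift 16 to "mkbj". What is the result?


Caesar cipher: shift "mkbj" by 16
  'm' (pos 12) + 16 = pos 2 = 'c'
  'k' (pos 10) + 16 = pos 0 = 'a'
  'b' (pos 1) + 16 = pos 17 = 'r'
  'j' (pos 9) + 16 = pos 25 = 'z'
Result: carz

carz


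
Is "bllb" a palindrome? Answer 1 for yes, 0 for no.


Input: bllb
Reversed: bllb
  Compare pos 0 ('b') with pos 3 ('b'): match
  Compare pos 1 ('l') with pos 2 ('l'): match
Result: palindrome

1


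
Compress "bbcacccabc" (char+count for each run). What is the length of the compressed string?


Input: bbcacccabc
Runs:
  'b' x 2 => "b2"
  'c' x 1 => "c1"
  'a' x 1 => "a1"
  'c' x 3 => "c3"
  'a' x 1 => "a1"
  'b' x 1 => "b1"
  'c' x 1 => "c1"
Compressed: "b2c1a1c3a1b1c1"
Compressed length: 14

14


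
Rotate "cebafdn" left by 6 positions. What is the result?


Input: "cebafdn", rotate left by 6
First 6 characters: "cebafd"
Remaining characters: "n"
Concatenate remaining + first: "n" + "cebafd" = "ncebafd"

ncebafd


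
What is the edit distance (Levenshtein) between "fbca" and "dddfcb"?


Computing edit distance: "fbca" -> "dddfcb"
DP table:
           d    d    d    f    c    b
      0    1    2    3    4    5    6
  f   1    1    2    3    3    4    5
  b   2    2    2    3    4    4    4
  c   3    3    3    3    4    4    5
  a   4    4    4    4    4    5    5
Edit distance = dp[4][6] = 5

5


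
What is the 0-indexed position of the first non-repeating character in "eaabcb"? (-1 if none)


Input: eaabcb
Character frequencies:
  'a': 2
  'b': 2
  'c': 1
  'e': 1
Scanning left to right for freq == 1:
  Position 0 ('e'): unique! => answer = 0

0


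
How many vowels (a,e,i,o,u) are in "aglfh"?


Input: aglfh
Checking each character:
  'a' at position 0: vowel (running total: 1)
  'g' at position 1: consonant
  'l' at position 2: consonant
  'f' at position 3: consonant
  'h' at position 4: consonant
Total vowels: 1

1


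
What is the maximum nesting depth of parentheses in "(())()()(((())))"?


Input: "(())()()(((())))"
Tracking depth:
  Position 0 '(': depth becomes 1
  Position 1 '(': depth becomes 2
  Position 2 ')': depth becomes 1
  Position 3 ')': depth becomes 0
  Position 4 '(': depth becomes 1
  Position 5 ')': depth becomes 0
  Position 6 '(': depth becomes 1
  Position 7 ')': depth becomes 0
  Position 8 '(': depth becomes 1
  Position 9 '(': depth becomes 2
  Position 10 '(': depth becomes 3
  Position 11 '(': depth becomes 4
  Position 12 ')': depth becomes 3
  Position 13 ')': depth becomes 2
  Position 14 ')': depth becomes 1
  Position 15 ')': depth becomes 0
Maximum depth reached: 4

4


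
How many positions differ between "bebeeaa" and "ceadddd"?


Comparing "bebeeaa" and "ceadddd" position by position:
  Position 0: 'b' vs 'c' => DIFFER
  Position 1: 'e' vs 'e' => same
  Position 2: 'b' vs 'a' => DIFFER
  Position 3: 'e' vs 'd' => DIFFER
  Position 4: 'e' vs 'd' => DIFFER
  Position 5: 'a' vs 'd' => DIFFER
  Position 6: 'a' vs 'd' => DIFFER
Positions that differ: 6

6


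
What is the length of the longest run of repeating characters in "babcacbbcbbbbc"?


Input: "babcacbbcbbbbc"
Scanning for longest run:
  Position 1 ('a'): new char, reset run to 1
  Position 2 ('b'): new char, reset run to 1
  Position 3 ('c'): new char, reset run to 1
  Position 4 ('a'): new char, reset run to 1
  Position 5 ('c'): new char, reset run to 1
  Position 6 ('b'): new char, reset run to 1
  Position 7 ('b'): continues run of 'b', length=2
  Position 8 ('c'): new char, reset run to 1
  Position 9 ('b'): new char, reset run to 1
  Position 10 ('b'): continues run of 'b', length=2
  Position 11 ('b'): continues run of 'b', length=3
  Position 12 ('b'): continues run of 'b', length=4
  Position 13 ('c'): new char, reset run to 1
Longest run: 'b' with length 4

4


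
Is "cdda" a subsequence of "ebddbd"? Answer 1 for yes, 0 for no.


Check if "cdda" is a subsequence of "ebddbd"
Greedy scan:
  Position 0 ('e'): no match needed
  Position 1 ('b'): no match needed
  Position 2 ('d'): no match needed
  Position 3 ('d'): no match needed
  Position 4 ('b'): no match needed
  Position 5 ('d'): no match needed
Only matched 0/4 characters => not a subsequence

0


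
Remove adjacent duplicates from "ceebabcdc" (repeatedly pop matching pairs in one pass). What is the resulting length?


Input: ceebabcdc
Stack-based adjacent duplicate removal:
  Read 'c': push. Stack: c
  Read 'e': push. Stack: ce
  Read 'e': matches stack top 'e' => pop. Stack: c
  Read 'b': push. Stack: cb
  Read 'a': push. Stack: cba
  Read 'b': push. Stack: cbab
  Read 'c': push. Stack: cbabc
  Read 'd': push. Stack: cbabcd
  Read 'c': push. Stack: cbabcdc
Final stack: "cbabcdc" (length 7)

7
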